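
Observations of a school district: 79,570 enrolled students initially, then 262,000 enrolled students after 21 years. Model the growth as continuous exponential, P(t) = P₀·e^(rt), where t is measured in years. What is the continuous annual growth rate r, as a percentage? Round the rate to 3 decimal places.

262000 = 79570 · e^(r·21)
e^(21r) = 262000/79570 = 3.2927
r = ln(3.2927) / 21 = 1.19171 / 21

r ≈ 5.675% per year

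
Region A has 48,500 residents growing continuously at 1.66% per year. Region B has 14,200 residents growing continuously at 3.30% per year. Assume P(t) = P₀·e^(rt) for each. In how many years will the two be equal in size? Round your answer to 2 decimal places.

48500·e^(0.0166t) = 14200·e^(0.033t)
48500/14200 = e^((0.033 − 0.0166)t) → ln(3.41549) = 0.0164·t
t = 1.22832 / 0.0164

t ≈ 74.90 years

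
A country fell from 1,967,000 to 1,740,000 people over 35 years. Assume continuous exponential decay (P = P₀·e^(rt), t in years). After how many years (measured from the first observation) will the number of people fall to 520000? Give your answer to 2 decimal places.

t ≈ 379.74 years

r = ln(1740000/1967000) / 35 ≈ -0.003504 per year
t = ln(520000/1967000) / r = -1.33044 / -0.003504 ≈ 379.739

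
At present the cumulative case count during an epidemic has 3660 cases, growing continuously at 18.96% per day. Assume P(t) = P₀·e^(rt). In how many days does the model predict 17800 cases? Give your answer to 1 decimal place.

17800 = 3660 · e^(0.1896·t)
t = ln(17800/3660) / 0.1896 = ln(4.86339) / 0.1896 = 1.58174 / 0.1896

t ≈ 8.3 days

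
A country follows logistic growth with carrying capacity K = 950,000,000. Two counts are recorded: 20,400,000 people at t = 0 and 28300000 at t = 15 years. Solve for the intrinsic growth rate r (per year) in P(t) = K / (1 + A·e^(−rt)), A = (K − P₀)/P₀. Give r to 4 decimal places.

r ≈ 0.0224 per year

A = (950000000 − 20400000)/20400000 = 45.56863
28300000 = 950000000/(1 + 45.56863·e^(−r·15)) → e^(−15r) = (33.5689 − 1)/45.56863 = 0.714722
r = −ln(0.714722)/15 = 0.33586/15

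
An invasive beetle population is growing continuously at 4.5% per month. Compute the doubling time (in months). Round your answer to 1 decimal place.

doubling time = ln(2) / |r| = 0.69315 / 0.045

doubling time ≈ 15.4 months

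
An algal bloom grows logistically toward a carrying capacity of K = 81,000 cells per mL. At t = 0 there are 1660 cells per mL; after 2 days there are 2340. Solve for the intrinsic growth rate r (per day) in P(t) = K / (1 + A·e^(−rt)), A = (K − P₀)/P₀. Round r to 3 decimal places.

r ≈ 0.176 per day

A = (81000 − 1660)/1660 = 47.79518
2340 = 81000/(1 + 47.79518·e^(−r·2)) → e^(−2r) = (34.61538 − 1)/47.79518 = 0.703322
r = −ln(0.703322)/2 = 0.35194/2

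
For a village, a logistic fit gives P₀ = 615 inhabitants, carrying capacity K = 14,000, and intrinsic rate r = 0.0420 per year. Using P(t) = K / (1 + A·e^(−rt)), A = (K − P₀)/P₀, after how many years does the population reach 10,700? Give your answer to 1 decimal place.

A = (14000 − 615)/615 = 21.76423
10700 = 14000/(1 + 21.76423·e^(−0.042t)) → 1 + 21.76423·e^(−0.042t) = 1.30841
e^(−0.042t) = 0.014171 → t = ln(70.56886)/0.042 = 4.25659/0.042

t ≈ 101.3 years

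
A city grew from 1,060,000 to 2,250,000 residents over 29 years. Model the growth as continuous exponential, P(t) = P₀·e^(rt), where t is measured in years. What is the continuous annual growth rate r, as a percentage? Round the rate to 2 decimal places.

2250000 = 1060000 · e^(r·29)
e^(29r) = 2250000/1060000 = 2.12264
r = ln(2.12264) / 29 = 0.75266 / 29

r ≈ 2.60% per year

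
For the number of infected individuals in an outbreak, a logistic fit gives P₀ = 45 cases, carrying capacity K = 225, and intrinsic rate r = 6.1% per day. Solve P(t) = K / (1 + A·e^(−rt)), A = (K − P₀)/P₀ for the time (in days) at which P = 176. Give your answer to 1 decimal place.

A = (225 − 45)/45 = 4
176 = 225/(1 + 4·e^(−0.061t)) → 1 + 4·e^(−0.061t) = 1.27841
e^(−0.061t) = 0.069602 → t = ln(14.36735)/0.061 = 2.66496/0.061

t ≈ 43.7 days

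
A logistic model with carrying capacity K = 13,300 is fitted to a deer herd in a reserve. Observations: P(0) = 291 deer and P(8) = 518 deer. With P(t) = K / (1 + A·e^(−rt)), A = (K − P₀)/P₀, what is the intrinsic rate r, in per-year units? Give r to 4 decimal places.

A = (13300 − 291)/291 = 44.70447
518 = 13300/(1 + 44.70447·e^(−r·8)) → e^(−8r) = (25.67568 − 1)/44.70447 = 0.551973
r = −ln(0.551973)/8 = 0.59426/8

r ≈ 0.0743 per year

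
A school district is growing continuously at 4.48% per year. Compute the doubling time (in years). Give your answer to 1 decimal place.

doubling time = ln(2) / |r| = 0.69315 / 0.0448

doubling time ≈ 15.5 years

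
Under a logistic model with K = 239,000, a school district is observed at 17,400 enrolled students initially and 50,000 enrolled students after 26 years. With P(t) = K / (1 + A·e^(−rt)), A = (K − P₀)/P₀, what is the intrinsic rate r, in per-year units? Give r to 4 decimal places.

r ≈ 0.0467 per year

A = (239000 − 17400)/17400 = 12.73563
50000 = 239000/(1 + 12.73563·e^(−r·26)) → e^(−26r) = (4.78 − 1)/12.73563 = 0.296805
r = −ln(0.296805)/26 = 1.21468/26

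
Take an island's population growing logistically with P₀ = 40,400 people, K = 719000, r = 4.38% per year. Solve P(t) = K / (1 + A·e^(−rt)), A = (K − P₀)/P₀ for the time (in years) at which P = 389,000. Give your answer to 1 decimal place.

t ≈ 68.2 years

A = (719000 − 40400)/40400 = 16.79703
389000 = 719000/(1 + 16.79703·e^(−0.0438t)) → 1 + 16.79703·e^(−0.0438t) = 1.84833
e^(−0.0438t) = 0.050505 → t = ln(19.80014)/0.0438 = 2.98569/0.0438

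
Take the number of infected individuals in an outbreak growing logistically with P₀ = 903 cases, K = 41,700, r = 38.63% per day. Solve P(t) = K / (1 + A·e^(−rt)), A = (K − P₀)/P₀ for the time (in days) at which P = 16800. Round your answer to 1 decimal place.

t ≈ 8.8 days

A = (41700 − 903)/903 = 45.1794
16800 = 41700/(1 + 45.1794·e^(−0.3863t)) → 1 + 45.1794·e^(−0.3863t) = 2.48214
e^(−0.3863t) = 0.032806 → t = ln(30.48249)/0.3863 = 3.41715/0.3863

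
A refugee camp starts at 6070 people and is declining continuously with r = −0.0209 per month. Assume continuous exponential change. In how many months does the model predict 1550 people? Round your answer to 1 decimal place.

t ≈ 65.3 months

1550 = 6070 · e^(-0.0209·t)
t = ln(1550/6070) / -0.0209 = ln(0.25535) / -0.0209 = -1.3651 / -0.0209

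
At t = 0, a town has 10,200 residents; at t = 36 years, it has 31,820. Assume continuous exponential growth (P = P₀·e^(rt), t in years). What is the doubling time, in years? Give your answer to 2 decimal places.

doubling time ≈ 21.93 years

r = ln(31820/10200) / 36 = ln(3.11961) / 36 ≈ 0.031603 per year
doubling time = ln 2 / |r| = 0.69315 / 0.031603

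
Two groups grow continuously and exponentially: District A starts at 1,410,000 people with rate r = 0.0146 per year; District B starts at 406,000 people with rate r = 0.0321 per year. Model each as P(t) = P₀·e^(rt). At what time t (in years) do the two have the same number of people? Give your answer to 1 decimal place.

1410000·e^(0.0146t) = 406000·e^(0.0321t)
1410000/406000 = e^((0.0321 − 0.0146)t) → ln(3.47291) = 0.0175·t
t = 1.24499 / 0.0175

t ≈ 71.1 years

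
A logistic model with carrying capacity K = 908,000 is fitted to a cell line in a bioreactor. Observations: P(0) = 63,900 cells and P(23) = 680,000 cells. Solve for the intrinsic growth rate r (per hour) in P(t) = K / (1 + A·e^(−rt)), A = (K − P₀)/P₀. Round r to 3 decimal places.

r ≈ 0.160 per hour

A = (908000 − 63900)/63900 = 13.2097
680000 = 908000/(1 + 13.2097·e^(−r·23)) → e^(−23r) = (1.33529 − 1)/13.2097 = 0.025382
r = −ln(0.025382)/23 = 3.6737/23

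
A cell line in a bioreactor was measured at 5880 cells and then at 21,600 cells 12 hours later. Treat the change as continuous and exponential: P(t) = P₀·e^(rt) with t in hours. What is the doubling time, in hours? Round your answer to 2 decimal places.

r = ln(21600/5880) / 12 = ln(3.67347) / 12 ≈ 0.108428 per hour
doubling time = ln 2 / |r| = 0.69315 / 0.108428

doubling time ≈ 6.39 hours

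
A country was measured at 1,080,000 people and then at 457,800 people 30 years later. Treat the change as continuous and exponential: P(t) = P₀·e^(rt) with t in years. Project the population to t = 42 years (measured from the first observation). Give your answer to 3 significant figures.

r = ln(457800/1080000) / 30 ≈ -0.028609 per year
P(42) = 1080000 · e^(-0.028609·42) = 1080000 · 0.30071 ≈ 324770.52

≈ 325,000 people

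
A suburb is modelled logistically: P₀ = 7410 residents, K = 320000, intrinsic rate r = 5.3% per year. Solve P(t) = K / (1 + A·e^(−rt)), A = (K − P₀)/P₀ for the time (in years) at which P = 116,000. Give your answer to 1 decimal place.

A = (320000 − 7410)/7410 = 42.18489
116000 = 320000/(1 + 42.18489·e^(−0.053t)) → 1 + 42.18489·e^(−0.053t) = 2.75862
e^(−0.053t) = 0.041688 → t = ln(23.98748)/0.053 = 3.17753/0.053

t ≈ 60.0 years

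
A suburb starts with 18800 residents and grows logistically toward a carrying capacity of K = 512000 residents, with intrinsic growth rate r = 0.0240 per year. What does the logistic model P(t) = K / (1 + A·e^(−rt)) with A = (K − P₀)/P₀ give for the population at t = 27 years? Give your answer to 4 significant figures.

A = (512000 − 18800)/18800 = 26.23404
P(27) = 512000 / (1 + 26.23404·e^(−0.024·27)) = 512000 / (1 + 26.23404·0.523091)
= 512000 / 14.72279 ≈ 34776.02

≈ 34,780 residents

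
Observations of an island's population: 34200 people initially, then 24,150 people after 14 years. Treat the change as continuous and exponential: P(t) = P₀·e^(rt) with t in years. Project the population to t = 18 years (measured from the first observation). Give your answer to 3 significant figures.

r = ln(24150/34200) / 14 ≈ -0.024853 per year
P(18) = 34200 · e^(-0.024853·18) = 34200 · 0.63932 ≈ 21864.68

≈ 21,900 people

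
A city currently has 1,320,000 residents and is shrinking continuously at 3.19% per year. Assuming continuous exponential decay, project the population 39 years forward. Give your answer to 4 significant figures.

≈ 380,400 residents

P(39) = 1320000 · e^(-0.0319·39) = 1320000 · e^(-1.2441)
= 1320000 · 0.2882 ≈ 380424.23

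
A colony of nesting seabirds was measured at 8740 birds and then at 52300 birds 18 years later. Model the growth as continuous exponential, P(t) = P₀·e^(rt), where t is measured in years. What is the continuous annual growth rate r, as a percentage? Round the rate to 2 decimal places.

52300 = 8740 · e^(r·18)
e^(18r) = 52300/8740 = 5.98398
r = ln(5.98398) / 18 = 1.78909 / 18

r ≈ 9.94% per year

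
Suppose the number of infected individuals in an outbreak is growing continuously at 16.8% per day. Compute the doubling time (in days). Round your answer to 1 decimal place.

doubling time ≈ 4.1 days

doubling time = ln(2) / |r| = 0.69315 / 0.168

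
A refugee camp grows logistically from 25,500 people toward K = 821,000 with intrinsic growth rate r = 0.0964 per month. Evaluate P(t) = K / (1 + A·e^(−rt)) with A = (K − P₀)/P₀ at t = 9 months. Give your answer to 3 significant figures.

A = (821000 − 25500)/25500 = 31.19608
P(9) = 821000 / (1 + 31.19608·e^(−0.0964·9)) = 821000 / (1 + 31.19608·0.419958)
= 821000 / 14.10105 ≈ 58222.61

≈ 58,200 people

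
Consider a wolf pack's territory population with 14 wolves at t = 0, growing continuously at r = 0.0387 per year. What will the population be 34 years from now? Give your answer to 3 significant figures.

≈ 52.2 wolves

P(34) = 14 · e^(0.0387·34) = 14 · e^(1.3158)
= 14 · 3.72773 ≈ 52.19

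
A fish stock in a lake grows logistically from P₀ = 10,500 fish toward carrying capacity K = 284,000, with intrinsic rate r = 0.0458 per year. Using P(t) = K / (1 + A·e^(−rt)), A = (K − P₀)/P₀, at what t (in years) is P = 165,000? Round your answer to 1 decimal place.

A = (284000 − 10500)/10500 = 26.04762
165000 = 284000/(1 + 26.04762·e^(−0.0458t)) → 1 + 26.04762·e^(−0.0458t) = 1.72121
e^(−0.0458t) = 0.027688 → t = ln(36.11645)/0.0458 = 3.58675/0.0458

t ≈ 78.3 years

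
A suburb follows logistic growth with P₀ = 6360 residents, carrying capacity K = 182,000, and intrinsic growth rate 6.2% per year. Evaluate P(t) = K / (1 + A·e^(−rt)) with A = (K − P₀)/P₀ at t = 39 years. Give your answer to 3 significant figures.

A = (182000 − 6360)/6360 = 27.61635
P(39) = 182000 / (1 + 27.61635·e^(−0.062·39)) = 182000 / (1 + 27.61635·0.0891)
= 182000 / 3.46061 ≈ 52591.93

≈ 52,600 residents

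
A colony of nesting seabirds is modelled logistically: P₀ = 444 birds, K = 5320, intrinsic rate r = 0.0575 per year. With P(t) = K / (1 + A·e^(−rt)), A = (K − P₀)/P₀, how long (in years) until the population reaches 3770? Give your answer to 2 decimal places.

t ≈ 57.13 years

A = (5320 − 444)/444 = 10.98198
3770 = 5320/(1 + 10.98198·e^(−0.0575t)) → 1 + 10.98198·e^(−0.0575t) = 1.41114
e^(−0.0575t) = 0.037438 → t = ln(26.71101)/0.0575 = 3.28508/0.0575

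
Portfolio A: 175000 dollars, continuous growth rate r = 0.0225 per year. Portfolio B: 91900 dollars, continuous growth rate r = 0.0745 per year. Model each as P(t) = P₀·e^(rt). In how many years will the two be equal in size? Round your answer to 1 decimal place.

175000·e^(0.0225t) = 91900·e^(0.0745t)
175000/91900 = e^((0.0745 − 0.0225)t) → ln(1.90424) = 0.052·t
t = 0.64408 / 0.052

t ≈ 12.4 years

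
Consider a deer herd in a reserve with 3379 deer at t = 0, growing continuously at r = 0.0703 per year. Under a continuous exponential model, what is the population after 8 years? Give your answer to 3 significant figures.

≈ 5,930 deer

P(8) = 3379 · e^(0.0703·8) = 3379 · e^(0.5624)
= 3379 · 1.75488 ≈ 5929.74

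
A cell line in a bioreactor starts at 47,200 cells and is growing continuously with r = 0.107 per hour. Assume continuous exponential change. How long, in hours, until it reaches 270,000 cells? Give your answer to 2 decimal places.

t ≈ 16.30 hours

270000 = 47200 · e^(0.107·t)
t = ln(270000/47200) / 0.107 = ln(5.72034) / 0.107 = 1.74403 / 0.107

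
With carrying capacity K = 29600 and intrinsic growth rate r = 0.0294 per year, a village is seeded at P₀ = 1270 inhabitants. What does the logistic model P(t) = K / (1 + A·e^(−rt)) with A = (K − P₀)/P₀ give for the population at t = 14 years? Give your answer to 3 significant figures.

≈ 1,880 inhabitants

A = (29600 − 1270)/1270 = 22.30709
P(14) = 29600 / (1 + 22.30709·e^(−0.0294·14)) = 29600 / (1 + 22.30709·0.662589)
= 29600 / 15.78044 ≈ 1875.74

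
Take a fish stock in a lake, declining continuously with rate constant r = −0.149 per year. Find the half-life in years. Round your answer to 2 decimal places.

half-life = ln(2) / |r| = 0.69315 / 0.149

half-life ≈ 4.65 years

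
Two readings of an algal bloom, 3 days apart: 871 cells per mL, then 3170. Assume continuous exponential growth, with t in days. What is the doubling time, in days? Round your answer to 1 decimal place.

doubling time ≈ 1.6 days

r = ln(3170/871) / 3 = ln(3.63949) / 3 ≈ 0.430615 per day
doubling time = ln 2 / |r| = 0.69315 / 0.430615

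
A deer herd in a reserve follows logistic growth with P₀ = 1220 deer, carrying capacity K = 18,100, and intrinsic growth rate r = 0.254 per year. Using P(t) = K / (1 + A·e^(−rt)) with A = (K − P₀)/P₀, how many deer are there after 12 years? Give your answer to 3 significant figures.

A = (18100 − 1220)/1220 = 13.83607
P(12) = 18100 / (1 + 13.83607·e^(−0.254·12)) = 18100 / (1 + 13.83607·0.047454)
= 18100 / 1.65657 ≈ 10926.17

≈ 10,900 deer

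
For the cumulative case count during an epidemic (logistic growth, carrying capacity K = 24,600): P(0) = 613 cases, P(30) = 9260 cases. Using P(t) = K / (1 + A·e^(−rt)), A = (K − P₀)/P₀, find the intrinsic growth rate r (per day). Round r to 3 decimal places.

A = (24600 − 613)/613 = 39.13051
9260 = 24600/(1 + 39.13051·e^(−r·30)) → e^(−30r) = (2.65659 − 1)/39.13051 = 0.042335
r = −ln(0.042335)/30 = 3.16214/30

r ≈ 0.105 per day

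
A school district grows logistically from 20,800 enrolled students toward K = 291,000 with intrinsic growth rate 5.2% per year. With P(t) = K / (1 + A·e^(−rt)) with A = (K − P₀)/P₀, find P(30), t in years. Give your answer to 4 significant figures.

A = (291000 − 20800)/20800 = 12.99038
P(30) = 291000 / (1 + 12.99038·e^(−0.052·30)) = 291000 / (1 + 12.99038·0.210136)
= 291000 / 3.72975 ≈ 78021.35

≈ 78,020 enrolled students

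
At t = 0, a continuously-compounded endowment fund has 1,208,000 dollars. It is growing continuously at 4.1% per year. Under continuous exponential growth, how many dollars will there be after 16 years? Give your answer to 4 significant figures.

P(16) = 1208000 · e^(0.041·16) = 1208000 · e^(0.656)
= 1208000 · 1.92707 ≈ 2327898.9

≈ 2,328,000 dollars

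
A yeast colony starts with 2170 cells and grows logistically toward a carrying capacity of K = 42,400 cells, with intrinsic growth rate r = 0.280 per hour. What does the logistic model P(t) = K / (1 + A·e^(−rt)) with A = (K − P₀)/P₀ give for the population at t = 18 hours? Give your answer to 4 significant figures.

≈ 37,860 cells

A = (42400 − 2170)/2170 = 18.53917
P(18) = 42400 / (1 + 18.53917·e^(−0.28·18)) = 42400 / (1 + 18.53917·0.006474)
= 42400 / 1.12002 ≈ 37856.54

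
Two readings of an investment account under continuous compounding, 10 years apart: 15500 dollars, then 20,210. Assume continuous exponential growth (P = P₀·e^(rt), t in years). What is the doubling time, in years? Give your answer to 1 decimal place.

doubling time ≈ 26.1 years

r = ln(20210/15500) / 10 = ln(1.30387) / 10 ≈ 0.026534 per year
doubling time = ln 2 / |r| = 0.69315 / 0.026534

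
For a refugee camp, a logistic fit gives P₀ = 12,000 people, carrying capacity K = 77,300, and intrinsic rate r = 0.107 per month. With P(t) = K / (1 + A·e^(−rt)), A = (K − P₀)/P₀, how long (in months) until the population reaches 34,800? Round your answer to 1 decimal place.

t ≈ 14.0 months

A = (77300 − 12000)/12000 = 5.44167
34800 = 77300/(1 + 5.44167·e^(−0.107t)) → 1 + 5.44167·e^(−0.107t) = 2.22126
e^(−0.107t) = 0.224428 → t = ln(4.45576)/0.107 = 1.4942/0.107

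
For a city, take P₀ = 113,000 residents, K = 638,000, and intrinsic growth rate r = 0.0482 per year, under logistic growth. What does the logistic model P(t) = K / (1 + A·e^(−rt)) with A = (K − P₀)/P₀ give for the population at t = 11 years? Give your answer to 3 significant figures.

≈ 171,000 residents

A = (638000 − 113000)/113000 = 4.64602
P(11) = 638000 / (1 + 4.64602·e^(−0.0482·11)) = 638000 / (1 + 4.64602·0.588487)
= 638000 / 3.73412 ≈ 170856.75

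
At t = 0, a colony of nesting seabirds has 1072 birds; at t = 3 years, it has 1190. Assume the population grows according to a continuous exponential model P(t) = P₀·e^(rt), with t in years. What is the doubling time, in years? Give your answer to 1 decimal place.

r = ln(1190/1072) / 3 = ln(1.11007) / 3 ≈ 0.034809 per year
doubling time = ln 2 / |r| = 0.69315 / 0.034809

doubling time ≈ 19.9 years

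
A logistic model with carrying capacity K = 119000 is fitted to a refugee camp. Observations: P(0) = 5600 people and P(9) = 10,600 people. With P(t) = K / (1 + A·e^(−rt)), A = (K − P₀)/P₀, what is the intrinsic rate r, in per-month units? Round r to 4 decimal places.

A = (119000 − 5600)/5600 = 20.25
10600 = 119000/(1 + 20.25·e^(−r·9)) → e^(−9r) = (11.22642 − 1)/20.25 = 0.505008
r = −ln(0.505008)/9 = 0.68318/9

r ≈ 0.0759 per month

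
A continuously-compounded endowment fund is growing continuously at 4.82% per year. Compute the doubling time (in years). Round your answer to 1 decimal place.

doubling time ≈ 14.4 years

doubling time = ln(2) / |r| = 0.69315 / 0.0482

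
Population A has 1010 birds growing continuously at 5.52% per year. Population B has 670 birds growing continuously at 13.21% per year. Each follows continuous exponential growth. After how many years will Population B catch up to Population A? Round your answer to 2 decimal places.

t ≈ 5.34 years

1010·e^(0.0552t) = 670·e^(0.1321t)
1010/670 = e^((0.1321 − 0.0552)t) → ln(1.50746) = 0.0769·t
t = 0.41043 / 0.0769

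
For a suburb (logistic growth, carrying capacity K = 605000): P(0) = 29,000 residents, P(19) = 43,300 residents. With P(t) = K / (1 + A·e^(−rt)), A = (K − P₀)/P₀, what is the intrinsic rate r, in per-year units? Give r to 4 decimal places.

A = (605000 − 29000)/29000 = 19.86207
43300 = 605000/(1 + 19.86207·e^(−r·19)) → e^(−19r) = (13.97229 − 1)/19.86207 = 0.653119
r = −ln(0.653119)/19 = 0.426/19

r ≈ 0.0224 per year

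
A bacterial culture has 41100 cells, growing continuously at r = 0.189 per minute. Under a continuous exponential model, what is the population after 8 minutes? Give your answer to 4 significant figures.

≈ 186,400 cells

P(8) = 41100 · e^(0.189·8) = 41100 · e^(1.512)
= 41100 · 4.53579 ≈ 186421.11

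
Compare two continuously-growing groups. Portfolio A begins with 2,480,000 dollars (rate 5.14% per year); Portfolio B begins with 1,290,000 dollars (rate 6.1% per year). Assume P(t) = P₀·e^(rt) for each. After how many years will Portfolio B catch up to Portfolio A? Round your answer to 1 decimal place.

2480000·e^(0.0514t) = 1290000·e^(0.061t)
2480000/1290000 = e^((0.061 − 0.0514)t) → ln(1.92248) = 0.0096·t
t = 0.65362 / 0.0096

t ≈ 68.1 years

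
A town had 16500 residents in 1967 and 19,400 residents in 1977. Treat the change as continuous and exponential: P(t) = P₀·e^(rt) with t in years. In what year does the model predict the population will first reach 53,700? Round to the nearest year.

year 2040

r = ln(19400/16500) / 10 = 0.16191/10 ≈ 0.016191 per year
t = ln(53700/16500) / r = 1.18005/0.016191 ≈ 72.88 years after 1967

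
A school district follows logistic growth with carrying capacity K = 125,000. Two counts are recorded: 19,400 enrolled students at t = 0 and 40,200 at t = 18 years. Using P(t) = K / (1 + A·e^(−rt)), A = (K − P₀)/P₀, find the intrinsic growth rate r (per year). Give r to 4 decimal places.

A = (125000 − 19400)/19400 = 5.4433
40200 = 125000/(1 + 5.4433·e^(−r·18)) → e^(−18r) = (3.10945 − 1)/5.4433 = 0.387532
r = −ln(0.387532)/18 = 0.94796/18

r ≈ 0.0527 per year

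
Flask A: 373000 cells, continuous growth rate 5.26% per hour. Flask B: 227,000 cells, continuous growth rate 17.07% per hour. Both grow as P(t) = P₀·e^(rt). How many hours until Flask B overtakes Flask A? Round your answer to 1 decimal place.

t ≈ 4.2 hours

373000·e^(0.0526t) = 227000·e^(0.1707t)
373000/227000 = e^((0.1707 − 0.0526)t) → ln(1.64317) = 0.1181·t
t = 0.49663 / 0.1181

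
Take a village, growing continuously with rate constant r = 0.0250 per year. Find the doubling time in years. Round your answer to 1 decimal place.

doubling time ≈ 27.7 years

doubling time = ln(2) / |r| = 0.69315 / 0.025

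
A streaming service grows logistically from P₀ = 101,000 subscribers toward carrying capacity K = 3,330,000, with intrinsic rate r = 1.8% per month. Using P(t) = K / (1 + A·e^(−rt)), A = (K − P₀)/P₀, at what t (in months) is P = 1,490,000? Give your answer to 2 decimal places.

t ≈ 180.77 months

A = (3330000 − 101000)/101000 = 31.9703
1490000 = 3330000/(1 + 31.9703·e^(−0.018t)) → 1 + 31.9703·e^(−0.018t) = 2.2349
e^(−0.018t) = 0.038626 → t = ln(25.88899)/0.018 = 3.25382/0.018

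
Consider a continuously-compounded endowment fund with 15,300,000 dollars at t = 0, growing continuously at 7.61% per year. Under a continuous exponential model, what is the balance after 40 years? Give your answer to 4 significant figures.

P(40) = 15300000 · e^(0.0761·40) = 15300000 · e^(3.044)
= 15300000 · 20.98903 ≈ 321132184.6

≈ 321,100,000 dollars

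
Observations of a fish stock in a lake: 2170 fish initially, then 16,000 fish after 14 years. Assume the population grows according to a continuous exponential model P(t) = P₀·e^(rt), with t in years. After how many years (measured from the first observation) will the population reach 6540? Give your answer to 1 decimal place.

t ≈ 7.7 years

r = ln(16000/2170) / 14 ≈ 0.142704 per year
t = ln(6540/2170) / r = 1.10321 / 0.142704 ≈ 7.731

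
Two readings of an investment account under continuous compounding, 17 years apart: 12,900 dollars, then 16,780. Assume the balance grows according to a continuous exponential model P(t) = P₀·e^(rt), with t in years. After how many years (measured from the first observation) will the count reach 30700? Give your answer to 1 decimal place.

r = ln(16780/12900) / 17 ≈ 0.015468 per year
t = ln(30700/12900) / r = 0.86704 / 0.015468 ≈ 56.053

t ≈ 56.1 years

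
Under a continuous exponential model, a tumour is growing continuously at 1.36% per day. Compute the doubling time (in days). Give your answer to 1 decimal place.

doubling time ≈ 51.0 days

doubling time = ln(2) / |r| = 0.69315 / 0.0136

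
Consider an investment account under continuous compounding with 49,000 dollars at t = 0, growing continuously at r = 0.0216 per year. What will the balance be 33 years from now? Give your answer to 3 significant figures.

≈ 99,900 dollars

P(33) = 49000 · e^(0.0216·33) = 49000 · e^(0.7128)
= 49000 · 2.03969 ≈ 99945.03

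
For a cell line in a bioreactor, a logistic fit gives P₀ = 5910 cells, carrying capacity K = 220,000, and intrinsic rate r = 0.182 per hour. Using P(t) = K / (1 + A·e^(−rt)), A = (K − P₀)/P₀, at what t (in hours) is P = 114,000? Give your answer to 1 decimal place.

A = (220000 − 5910)/5910 = 36.22504
114000 = 220000/(1 + 36.22504·e^(−0.182t)) → 1 + 36.22504·e^(−0.182t) = 1.92982
e^(−0.182t) = 0.025668 → t = ln(38.95901)/0.182 = 3.66251/0.182

t ≈ 20.1 hours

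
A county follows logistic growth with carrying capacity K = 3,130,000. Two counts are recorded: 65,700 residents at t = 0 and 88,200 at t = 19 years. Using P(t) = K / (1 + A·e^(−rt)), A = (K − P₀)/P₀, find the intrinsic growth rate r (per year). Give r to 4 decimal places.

r ≈ 0.0159 per year

A = (3130000 − 65700)/65700 = 46.64079
88200 = 3130000/(1 + 46.64079·e^(−r·19)) → e^(−19r) = (35.48753 − 1)/46.64079 = 0.739428
r = −ln(0.739428)/19 = 0.30188/19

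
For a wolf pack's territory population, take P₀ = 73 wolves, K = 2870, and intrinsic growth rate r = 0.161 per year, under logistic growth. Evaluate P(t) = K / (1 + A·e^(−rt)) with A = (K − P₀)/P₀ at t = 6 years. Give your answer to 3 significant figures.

≈ 184 wolves

A = (2870 − 73)/73 = 38.31507
P(6) = 2870 / (1 + 38.31507·e^(−0.161·6)) = 2870 / (1 + 38.31507·0.380602)
= 2870 / 15.58281 ≈ 184.18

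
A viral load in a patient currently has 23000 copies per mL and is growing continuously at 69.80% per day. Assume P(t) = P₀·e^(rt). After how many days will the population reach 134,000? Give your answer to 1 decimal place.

t ≈ 2.5 days

134000 = 23000 · e^(0.698·t)
t = ln(134000/23000) / 0.698 = ln(5.82609) / 0.698 = 1.76235 / 0.698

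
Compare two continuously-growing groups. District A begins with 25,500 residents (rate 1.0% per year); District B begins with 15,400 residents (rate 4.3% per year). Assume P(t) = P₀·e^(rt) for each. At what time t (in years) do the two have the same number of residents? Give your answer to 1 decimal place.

t ≈ 15.3 years

25500·e^(0.01t) = 15400·e^(0.043t)
25500/15400 = e^((0.043 − 0.01)t) → ln(1.65584) = 0.033·t
t = 0.50431 / 0.033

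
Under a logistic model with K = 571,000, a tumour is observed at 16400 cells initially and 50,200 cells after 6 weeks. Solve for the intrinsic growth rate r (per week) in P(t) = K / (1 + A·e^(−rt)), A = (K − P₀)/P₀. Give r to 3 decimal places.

A = (571000 − 16400)/16400 = 33.81707
50200 = 571000/(1 + 33.81707·e^(−r·6)) → e^(−6r) = (11.3745 − 1)/33.81707 = 0.306783
r = −ln(0.306783)/6 = 1.18161/6

r ≈ 0.197 per week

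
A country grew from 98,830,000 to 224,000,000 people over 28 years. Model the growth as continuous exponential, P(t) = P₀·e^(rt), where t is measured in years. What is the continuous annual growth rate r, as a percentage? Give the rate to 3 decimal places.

r ≈ 2.922% per year

224000000 = 98830000 · e^(r·28)
e^(28r) = 224000000/98830000 = 2.26652
r = ln(2.26652) / 28 = 0.81824 / 28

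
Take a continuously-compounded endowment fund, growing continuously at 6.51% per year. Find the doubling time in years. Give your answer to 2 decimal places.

doubling time ≈ 10.65 years

doubling time = ln(2) / |r| = 0.69315 / 0.0651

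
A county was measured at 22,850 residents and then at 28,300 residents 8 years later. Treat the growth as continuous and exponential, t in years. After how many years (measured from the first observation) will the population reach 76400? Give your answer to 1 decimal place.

t ≈ 45.1 years

r = ln(28300/22850) / 8 ≈ 0.026739 per year
t = ln(76400/22850) / r = 1.20703 / 0.026739 ≈ 45.142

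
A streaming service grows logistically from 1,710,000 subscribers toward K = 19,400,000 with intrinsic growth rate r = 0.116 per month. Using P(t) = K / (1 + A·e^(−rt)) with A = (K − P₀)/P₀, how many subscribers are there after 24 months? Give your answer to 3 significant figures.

A = (19400000 − 1710000)/1710000 = 10.34503
P(24) = 19400000 / (1 + 10.34503·e^(−0.116·24)) = 19400000 / (1 + 10.34503·0.061791)
= 19400000 / 1.63923 ≈ 11834838.32

≈ 11,800,000 subscribers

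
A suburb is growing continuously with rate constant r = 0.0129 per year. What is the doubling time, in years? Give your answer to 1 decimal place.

doubling time ≈ 53.7 years

doubling time = ln(2) / |r| = 0.69315 / 0.0129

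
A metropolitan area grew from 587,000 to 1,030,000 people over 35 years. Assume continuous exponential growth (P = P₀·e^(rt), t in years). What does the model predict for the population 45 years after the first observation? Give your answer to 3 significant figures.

r = ln(1030000/587000) / 35 ≈ 0.016065 per year
P(45) = 587000 · e^(0.016065·45) = 587000 · 2.06049 ≈ 1209507.05

≈ 1,210,000 people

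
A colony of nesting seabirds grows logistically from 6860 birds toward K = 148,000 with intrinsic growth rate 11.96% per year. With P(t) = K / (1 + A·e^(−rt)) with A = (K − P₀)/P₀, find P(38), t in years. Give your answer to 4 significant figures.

A = (148000 − 6860)/6860 = 20.57434
P(38) = 148000 / (1 + 20.57434·e^(−0.1196·38)) = 148000 / (1 + 20.57434·0.010622)
= 148000 / 1.21855 ≈ 121456.15

≈ 121,500 birds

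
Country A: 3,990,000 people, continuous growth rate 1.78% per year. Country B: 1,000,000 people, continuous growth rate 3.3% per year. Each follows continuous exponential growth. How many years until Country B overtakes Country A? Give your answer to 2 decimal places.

3990000·e^(0.0178t) = 1000000·e^(0.033t)
3990000/1000000 = e^((0.033 − 0.0178)t) → ln(3.99) = 0.0152·t
t = 1.38379 / 0.0152

t ≈ 91.04 years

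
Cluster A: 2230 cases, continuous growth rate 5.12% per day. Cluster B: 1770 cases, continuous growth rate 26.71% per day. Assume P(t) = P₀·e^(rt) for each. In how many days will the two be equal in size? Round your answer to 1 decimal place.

t ≈ 1.1 days

2230·e^(0.0512t) = 1770·e^(0.2671t)
2230/1770 = e^((0.2671 − 0.0512)t) → ln(1.25989) = 0.2159·t
t = 0.23102 / 0.2159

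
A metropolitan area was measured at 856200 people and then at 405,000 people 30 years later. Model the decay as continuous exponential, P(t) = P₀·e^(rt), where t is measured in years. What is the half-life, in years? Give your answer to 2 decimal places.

half-life ≈ 27.78 years

r = ln(405000/856200) / 30 = ln(0.47302) / 30 ≈ -0.024954 per year
half-life = ln 2 / |r| = 0.69315 / 0.024954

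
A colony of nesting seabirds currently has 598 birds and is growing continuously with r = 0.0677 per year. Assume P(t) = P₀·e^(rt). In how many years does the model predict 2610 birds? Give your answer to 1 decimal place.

t ≈ 21.8 years

2610 = 598 · e^(0.0677·t)
t = ln(2610/598) / 0.0677 = ln(4.36455) / 0.0677 = 1.47351 / 0.0677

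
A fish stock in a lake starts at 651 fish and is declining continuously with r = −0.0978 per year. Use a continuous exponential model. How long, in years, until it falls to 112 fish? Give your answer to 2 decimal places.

112 = 651 · e^(-0.0978·t)
t = ln(112/651) / -0.0978 = ln(0.17204) / -0.0978 = -1.76001 / -0.0978

t ≈ 18.00 years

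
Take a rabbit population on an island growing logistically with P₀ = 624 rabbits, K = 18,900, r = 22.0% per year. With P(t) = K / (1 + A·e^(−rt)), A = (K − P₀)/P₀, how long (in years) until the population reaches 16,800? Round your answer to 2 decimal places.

t ≈ 24.80 years

A = (18900 − 624)/624 = 29.28846
16800 = 18900/(1 + 29.28846·e^(−0.22t)) → 1 + 29.28846·e^(−0.22t) = 1.125
e^(−0.22t) = 0.004268 → t = ln(234.30769)/0.22 = 5.45664/0.22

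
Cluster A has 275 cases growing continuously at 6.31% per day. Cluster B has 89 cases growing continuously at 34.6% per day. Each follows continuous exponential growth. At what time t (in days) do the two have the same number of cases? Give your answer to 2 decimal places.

275·e^(0.0631t) = 89·e^(0.346t)
275/89 = e^((0.346 − 0.0631)t) → ln(3.08989) = 0.2829·t
t = 1.12813 / 0.2829

t ≈ 3.99 days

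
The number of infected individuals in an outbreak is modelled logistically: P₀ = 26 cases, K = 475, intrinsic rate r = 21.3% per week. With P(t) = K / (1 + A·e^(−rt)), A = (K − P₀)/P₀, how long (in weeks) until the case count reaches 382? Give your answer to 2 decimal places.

A = (475 − 26)/26 = 17.26923
382 = 475/(1 + 17.26923·e^(−0.213t)) → 1 + 17.26923·e^(−0.213t) = 1.24346
e^(−0.213t) = 0.014098 → t = ln(70.93383)/0.213 = 4.26175/0.213

t ≈ 20.01 weeks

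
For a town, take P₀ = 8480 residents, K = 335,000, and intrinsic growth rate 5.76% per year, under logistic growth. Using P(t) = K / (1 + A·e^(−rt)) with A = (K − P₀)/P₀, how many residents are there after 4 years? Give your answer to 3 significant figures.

A = (335000 − 8480)/8480 = 38.50472
P(4) = 335000 / (1 + 38.50472·e^(−0.0576·4)) = 335000 / (1 + 38.50472·0.794216)
= 335000 / 31.58106 ≈ 10607.62

≈ 10,600 residents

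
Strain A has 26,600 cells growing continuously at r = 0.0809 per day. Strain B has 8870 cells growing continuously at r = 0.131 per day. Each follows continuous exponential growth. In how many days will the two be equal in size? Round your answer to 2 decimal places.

t ≈ 21.92 days

26600·e^(0.0809t) = 8870·e^(0.131t)
26600/8870 = e^((0.131 − 0.0809)t) → ln(2.99887) = 0.0501·t
t = 1.09824 / 0.0501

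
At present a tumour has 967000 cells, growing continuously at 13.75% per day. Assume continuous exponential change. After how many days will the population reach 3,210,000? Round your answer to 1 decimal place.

t ≈ 8.7 days

3210000 = 967000 · e^(0.1375·t)
t = ln(3210000/967000) / 0.1375 = ln(3.31954) / 0.1375 = 1.19983 / 0.1375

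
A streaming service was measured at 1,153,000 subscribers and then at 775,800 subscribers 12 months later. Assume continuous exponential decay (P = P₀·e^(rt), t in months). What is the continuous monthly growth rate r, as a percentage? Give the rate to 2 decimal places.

775800 = 1153000 · e^(r·12)
e^(12r) = 775800/1153000 = 0.67285
r = ln(0.67285) / 12 = -0.39623 / 12

r ≈ -3.30% per month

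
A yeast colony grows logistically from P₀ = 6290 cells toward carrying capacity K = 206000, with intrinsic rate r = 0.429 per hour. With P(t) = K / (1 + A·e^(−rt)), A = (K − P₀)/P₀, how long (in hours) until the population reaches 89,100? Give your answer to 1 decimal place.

t ≈ 7.4 hours

A = (206000 − 6290)/6290 = 31.7504
89100 = 206000/(1 + 31.7504·e^(−0.429t)) → 1 + 31.7504·e^(−0.429t) = 2.31201
e^(−0.429t) = 0.041323 → t = ln(24.19983)/0.429 = 3.18635/0.429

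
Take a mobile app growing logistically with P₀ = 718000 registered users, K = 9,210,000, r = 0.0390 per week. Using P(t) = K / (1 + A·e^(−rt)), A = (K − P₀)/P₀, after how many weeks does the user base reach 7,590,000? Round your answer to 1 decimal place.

A = (9210000 − 718000)/718000 = 11.8273
7590000 = 9210000/(1 + 11.8273·e^(−0.039t)) → 1 + 11.8273·e^(−0.039t) = 1.21344
e^(−0.039t) = 0.018046 → t = ln(55.41308)/0.039 = 4.01482/0.039

t ≈ 102.9 weeks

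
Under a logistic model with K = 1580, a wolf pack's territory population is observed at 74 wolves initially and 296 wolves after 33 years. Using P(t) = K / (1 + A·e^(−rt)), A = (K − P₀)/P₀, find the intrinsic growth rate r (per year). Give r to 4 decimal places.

r ≈ 0.0468 per year

A = (1580 − 74)/74 = 20.35135
296 = 1580/(1 + 20.35135·e^(−r·33)) → e^(−33r) = (5.33784 − 1)/20.35135 = 0.213147
r = −ln(0.213147)/33 = 1.54577/33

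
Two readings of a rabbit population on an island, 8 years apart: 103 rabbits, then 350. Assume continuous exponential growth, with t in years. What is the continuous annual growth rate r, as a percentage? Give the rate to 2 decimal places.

350 = 103 · e^(r·8)
e^(8r) = 350/103 = 3.39806
r = ln(3.39806) / 8 = 1.2232 / 8

r ≈ 15.29% per year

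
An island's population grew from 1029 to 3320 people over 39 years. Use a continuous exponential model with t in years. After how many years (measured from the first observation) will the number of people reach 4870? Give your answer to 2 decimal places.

r = ln(3320/1029) / 39 ≈ 0.030035 per year
t = ln(4870/1029) / r = 1.55451 / 0.030035 ≈ 51.756

t ≈ 51.76 years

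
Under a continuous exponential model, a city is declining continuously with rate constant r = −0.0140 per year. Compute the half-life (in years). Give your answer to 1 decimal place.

half-life = ln(2) / |r| = 0.69315 / 0.014

half-life ≈ 49.5 years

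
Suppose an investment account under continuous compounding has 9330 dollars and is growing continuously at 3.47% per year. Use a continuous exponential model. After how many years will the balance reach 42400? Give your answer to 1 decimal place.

t ≈ 43.6 years

42400 = 9330 · e^(0.0347·t)
t = ln(42400/9330) / 0.0347 = ln(4.54448) / 0.0347 = 1.51391 / 0.0347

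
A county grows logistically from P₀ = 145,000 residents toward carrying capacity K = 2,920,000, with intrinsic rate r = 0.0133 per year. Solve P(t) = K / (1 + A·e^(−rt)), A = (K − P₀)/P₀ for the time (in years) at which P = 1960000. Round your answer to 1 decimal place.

t ≈ 275.6 years

A = (2920000 − 145000)/145000 = 19.13793
1960000 = 2920000/(1 + 19.13793·e^(−0.0133t)) → 1 + 19.13793·e^(−0.0133t) = 1.4898
e^(−0.0133t) = 0.025593 → t = ln(39.07328)/0.0133 = 3.66544/0.0133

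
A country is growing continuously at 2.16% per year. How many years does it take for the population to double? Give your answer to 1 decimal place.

doubling time = ln(2) / |r| = 0.69315 / 0.0216

doubling time ≈ 32.1 years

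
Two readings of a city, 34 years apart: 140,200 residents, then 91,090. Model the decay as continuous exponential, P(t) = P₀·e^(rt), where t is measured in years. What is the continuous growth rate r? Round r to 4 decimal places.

91090 = 140200 · e^(r·34)
e^(34r) = 91090/140200 = 0.64971
r = ln(0.64971) / 34 = -0.43122 / 34

r ≈ -0.0127 per year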